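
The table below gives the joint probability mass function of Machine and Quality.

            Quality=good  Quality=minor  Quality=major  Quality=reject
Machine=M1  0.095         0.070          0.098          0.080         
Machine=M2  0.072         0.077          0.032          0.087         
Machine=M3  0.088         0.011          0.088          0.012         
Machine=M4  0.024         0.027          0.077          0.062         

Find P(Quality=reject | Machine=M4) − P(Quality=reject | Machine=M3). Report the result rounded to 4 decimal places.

P(Machine=M4) = 0.024 + 0.027 + 0.077 + 0.062 = 0.190; P(Quality=reject | Machine=M4) = 0.062/0.190 = 0.32632.
P(Machine=M3) = 0.088 + 0.011 + 0.088 + 0.012 = 0.199; P(Quality=reject | Machine=M3) = 0.012/0.199 = 0.06030.
Difference = 0.2660.

0.2660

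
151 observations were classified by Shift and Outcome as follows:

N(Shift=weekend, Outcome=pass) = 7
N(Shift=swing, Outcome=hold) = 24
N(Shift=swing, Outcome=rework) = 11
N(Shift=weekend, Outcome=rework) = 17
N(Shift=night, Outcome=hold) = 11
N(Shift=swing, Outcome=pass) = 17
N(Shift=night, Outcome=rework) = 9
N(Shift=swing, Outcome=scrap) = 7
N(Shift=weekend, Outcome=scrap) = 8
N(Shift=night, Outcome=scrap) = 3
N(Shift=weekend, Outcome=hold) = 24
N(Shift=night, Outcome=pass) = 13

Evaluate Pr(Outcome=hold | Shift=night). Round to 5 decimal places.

0.30556

Total with Shift=night: 13 + 9 + 3 + 11 = 36.
P(Outcome=hold | Shift=night) = 11/36 = 0.30556.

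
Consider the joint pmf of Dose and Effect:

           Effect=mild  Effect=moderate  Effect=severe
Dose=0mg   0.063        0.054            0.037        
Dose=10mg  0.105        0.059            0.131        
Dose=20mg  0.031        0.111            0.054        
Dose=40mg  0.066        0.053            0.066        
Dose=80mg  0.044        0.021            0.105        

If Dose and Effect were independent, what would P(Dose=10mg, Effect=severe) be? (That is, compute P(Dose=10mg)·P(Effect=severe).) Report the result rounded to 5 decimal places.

0.11594

P(Dose=10mg) = 0.105 + 0.059 + 0.131 = 0.295.
P(Effect=severe) = 0.037 + 0.131 + 0.054 + 0.066 + 0.105 = 0.393.
Product: 0.295 × 0.393 = 0.11594.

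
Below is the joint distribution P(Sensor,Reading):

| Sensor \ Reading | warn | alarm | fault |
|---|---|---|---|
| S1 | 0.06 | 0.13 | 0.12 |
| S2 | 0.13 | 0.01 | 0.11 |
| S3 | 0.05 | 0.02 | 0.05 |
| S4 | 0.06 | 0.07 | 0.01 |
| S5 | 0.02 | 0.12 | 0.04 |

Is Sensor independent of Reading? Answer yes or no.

no

P(Sensor=S2) = 0.25 and P(Reading=alarm) = 0.35, so their product is 0.0875, but P(Sensor=S2, Reading=alarm) = 0.01. Since these differ, Sensor and Reading are not independent.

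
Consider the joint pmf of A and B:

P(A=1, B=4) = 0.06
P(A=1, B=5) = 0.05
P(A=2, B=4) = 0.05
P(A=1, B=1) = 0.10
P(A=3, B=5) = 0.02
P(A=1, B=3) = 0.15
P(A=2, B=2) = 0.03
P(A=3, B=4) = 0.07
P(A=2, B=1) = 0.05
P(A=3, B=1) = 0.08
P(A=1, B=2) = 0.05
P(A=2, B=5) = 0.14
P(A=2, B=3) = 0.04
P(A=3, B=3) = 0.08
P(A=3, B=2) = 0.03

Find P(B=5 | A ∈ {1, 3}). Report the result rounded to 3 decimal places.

P(A=1) = 0.10 + 0.05 + 0.15 + 0.06 + 0.05 = 0.41.
P(A=3) = 0.08 + 0.03 + 0.08 + 0.07 + 0.02 = 0.28.
P(A ∈ {1, 3}) = 0.41 + 0.28 = 0.69; P(B=5, A ∈ {1, 3}) = 0.05 + 0.02 = 0.07.
P(B=5 | A ∈ {1, 3}) = 0.07/0.69 = 0.101.

0.101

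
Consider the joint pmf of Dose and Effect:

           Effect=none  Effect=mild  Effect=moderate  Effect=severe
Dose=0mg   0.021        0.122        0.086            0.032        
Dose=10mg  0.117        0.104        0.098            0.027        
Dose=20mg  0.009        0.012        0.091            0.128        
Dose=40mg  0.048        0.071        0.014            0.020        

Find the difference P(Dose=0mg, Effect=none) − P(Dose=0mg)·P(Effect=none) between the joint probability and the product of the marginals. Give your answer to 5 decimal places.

-0.02990

P(Dose=0mg) = 0.021 + 0.122 + 0.086 + 0.032 = 0.261.
P(Effect=none) = 0.021 + 0.117 + 0.009 + 0.048 = 0.195.
P(Dose=0mg, Effect=none) − P(Dose=0mg)P(Effect=none) = 0.021 − 0.261×0.195 = -0.02990.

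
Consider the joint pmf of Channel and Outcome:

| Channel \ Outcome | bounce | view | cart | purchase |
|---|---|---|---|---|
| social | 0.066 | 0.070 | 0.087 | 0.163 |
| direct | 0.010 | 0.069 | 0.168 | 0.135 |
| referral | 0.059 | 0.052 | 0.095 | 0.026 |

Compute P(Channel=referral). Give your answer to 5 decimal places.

P(Channel=referral) = 0.059 + 0.052 + 0.095 + 0.026 = 0.232.

0.23200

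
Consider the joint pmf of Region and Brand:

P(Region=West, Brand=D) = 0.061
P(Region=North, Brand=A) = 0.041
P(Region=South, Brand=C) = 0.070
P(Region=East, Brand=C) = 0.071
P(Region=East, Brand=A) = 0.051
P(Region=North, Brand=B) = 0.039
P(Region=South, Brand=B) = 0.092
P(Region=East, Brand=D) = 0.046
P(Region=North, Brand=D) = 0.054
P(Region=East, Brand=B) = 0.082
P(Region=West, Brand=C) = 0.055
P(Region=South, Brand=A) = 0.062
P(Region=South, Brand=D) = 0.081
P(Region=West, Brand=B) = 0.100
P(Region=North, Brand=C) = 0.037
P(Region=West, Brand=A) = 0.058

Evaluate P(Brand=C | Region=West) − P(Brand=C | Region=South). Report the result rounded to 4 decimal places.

-0.0288

P(Region=West) = 0.058 + 0.100 + 0.055 + 0.061 = 0.274; P(Brand=C | Region=West) = 0.055/0.274 = 0.20073.
P(Region=South) = 0.062 + 0.092 + 0.070 + 0.081 = 0.305; P(Brand=C | Region=South) = 0.070/0.305 = 0.22951.
Difference = -0.0288.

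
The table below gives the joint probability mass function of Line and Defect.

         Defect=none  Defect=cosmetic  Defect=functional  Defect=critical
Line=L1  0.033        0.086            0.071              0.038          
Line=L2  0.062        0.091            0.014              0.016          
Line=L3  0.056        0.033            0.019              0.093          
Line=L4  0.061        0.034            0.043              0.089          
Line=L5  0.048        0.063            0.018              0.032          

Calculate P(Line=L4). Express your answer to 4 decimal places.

P(Line=L4) = 0.061 + 0.034 + 0.043 + 0.089 = 0.227.

0.2270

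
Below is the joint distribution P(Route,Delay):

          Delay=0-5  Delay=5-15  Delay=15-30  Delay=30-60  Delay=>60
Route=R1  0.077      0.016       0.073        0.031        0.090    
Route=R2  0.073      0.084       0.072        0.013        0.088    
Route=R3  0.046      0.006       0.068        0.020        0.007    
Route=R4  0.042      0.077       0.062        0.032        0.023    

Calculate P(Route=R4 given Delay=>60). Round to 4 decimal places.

0.1106

P(Delay=>60) = 0.090 + 0.088 + 0.007 + 0.023 = 0.208.
P(Route=R4 | Delay=>60) = 0.023/0.208 = 0.1106.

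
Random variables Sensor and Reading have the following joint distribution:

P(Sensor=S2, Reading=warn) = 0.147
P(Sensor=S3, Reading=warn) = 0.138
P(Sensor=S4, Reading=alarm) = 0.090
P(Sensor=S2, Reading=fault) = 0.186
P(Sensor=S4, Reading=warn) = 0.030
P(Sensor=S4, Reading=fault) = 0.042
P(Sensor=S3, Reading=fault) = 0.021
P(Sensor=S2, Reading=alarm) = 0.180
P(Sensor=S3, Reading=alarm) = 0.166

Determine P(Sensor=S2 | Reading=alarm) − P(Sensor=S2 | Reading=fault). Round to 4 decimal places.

-0.3341

P(Reading=alarm) = 0.180 + 0.166 + 0.090 = 0.436; P(Sensor=S2 | Reading=alarm) = 0.180/0.436 = 0.41284.
P(Reading=fault) = 0.186 + 0.021 + 0.042 = 0.249; P(Sensor=S2 | Reading=fault) = 0.186/0.249 = 0.74699.
Difference = -0.3341.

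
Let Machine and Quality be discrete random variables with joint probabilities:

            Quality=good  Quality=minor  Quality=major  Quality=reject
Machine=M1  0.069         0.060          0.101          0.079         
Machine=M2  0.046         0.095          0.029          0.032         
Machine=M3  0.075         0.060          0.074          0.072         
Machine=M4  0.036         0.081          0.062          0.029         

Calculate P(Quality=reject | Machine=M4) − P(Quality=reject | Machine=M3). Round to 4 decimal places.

P(Machine=M4) = 0.036 + 0.081 + 0.062 + 0.029 = 0.208; P(Quality=reject | Machine=M4) = 0.029/0.208 = 0.13942.
P(Machine=M3) = 0.075 + 0.060 + 0.074 + 0.072 = 0.281; P(Quality=reject | Machine=M3) = 0.072/0.281 = 0.25623.
Difference = -0.1168.

-0.1168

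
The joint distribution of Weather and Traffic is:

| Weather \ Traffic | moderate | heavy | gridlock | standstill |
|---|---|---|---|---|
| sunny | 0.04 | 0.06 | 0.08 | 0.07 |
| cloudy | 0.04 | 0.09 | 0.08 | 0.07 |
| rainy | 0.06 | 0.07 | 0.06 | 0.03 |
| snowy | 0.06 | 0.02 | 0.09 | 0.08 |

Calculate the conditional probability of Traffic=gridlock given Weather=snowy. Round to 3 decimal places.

P(Weather=snowy) = 0.06 + 0.02 + 0.09 + 0.08 = 0.25.
P(Traffic=gridlock | Weather=snowy) = 0.09/0.25 = 0.360.

0.360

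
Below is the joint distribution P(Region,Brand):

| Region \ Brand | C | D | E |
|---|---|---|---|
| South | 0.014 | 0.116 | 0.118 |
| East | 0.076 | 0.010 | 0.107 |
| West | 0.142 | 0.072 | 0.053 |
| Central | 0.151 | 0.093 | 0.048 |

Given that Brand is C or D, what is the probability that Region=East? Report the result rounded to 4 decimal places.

0.1276

P(Brand=C) = 0.014 + 0.076 + 0.142 + 0.151 = 0.383.
P(Brand=D) = 0.116 + 0.010 + 0.072 + 0.093 = 0.291.
P(Brand ∈ {C, D}) = 0.383 + 0.291 = 0.674; P(Region=East, Brand ∈ {C, D}) = 0.076 + 0.010 = 0.086.
P(Region=East | Brand ∈ {C, D}) = 0.086/0.674 = 0.1276.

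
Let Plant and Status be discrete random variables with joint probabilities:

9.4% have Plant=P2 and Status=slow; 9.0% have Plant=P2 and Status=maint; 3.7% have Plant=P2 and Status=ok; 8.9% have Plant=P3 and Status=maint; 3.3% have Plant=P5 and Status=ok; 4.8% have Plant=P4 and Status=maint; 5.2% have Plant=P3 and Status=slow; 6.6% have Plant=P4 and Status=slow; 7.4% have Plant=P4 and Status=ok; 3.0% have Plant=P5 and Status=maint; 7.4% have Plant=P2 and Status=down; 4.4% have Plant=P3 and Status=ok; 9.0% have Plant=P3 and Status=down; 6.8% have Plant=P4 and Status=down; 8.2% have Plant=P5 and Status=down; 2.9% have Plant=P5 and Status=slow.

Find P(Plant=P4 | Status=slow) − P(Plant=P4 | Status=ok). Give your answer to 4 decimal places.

-0.1198

P(Status=slow) = 0.094 + 0.052 + 0.066 + 0.029 = 0.241; P(Plant=P4 | Status=slow) = 0.066/0.241 = 0.27386.
P(Status=ok) = 0.037 + 0.044 + 0.074 + 0.033 = 0.188; P(Plant=P4 | Status=ok) = 0.074/0.188 = 0.39362.
Difference = -0.1198.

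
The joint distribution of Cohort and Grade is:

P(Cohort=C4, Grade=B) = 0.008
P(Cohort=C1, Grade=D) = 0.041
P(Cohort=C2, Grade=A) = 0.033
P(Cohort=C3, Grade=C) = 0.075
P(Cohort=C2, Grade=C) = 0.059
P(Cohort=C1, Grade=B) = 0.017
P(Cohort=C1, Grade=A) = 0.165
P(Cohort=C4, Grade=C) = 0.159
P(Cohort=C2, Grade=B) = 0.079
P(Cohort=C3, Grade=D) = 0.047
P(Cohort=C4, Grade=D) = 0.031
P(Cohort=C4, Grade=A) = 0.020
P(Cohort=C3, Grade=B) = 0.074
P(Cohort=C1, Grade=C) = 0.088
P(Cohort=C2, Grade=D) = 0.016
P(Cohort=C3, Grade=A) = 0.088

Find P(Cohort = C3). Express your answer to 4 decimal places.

P(Cohort=C3) = 0.088 + 0.074 + 0.075 + 0.047 = 0.284.

0.2840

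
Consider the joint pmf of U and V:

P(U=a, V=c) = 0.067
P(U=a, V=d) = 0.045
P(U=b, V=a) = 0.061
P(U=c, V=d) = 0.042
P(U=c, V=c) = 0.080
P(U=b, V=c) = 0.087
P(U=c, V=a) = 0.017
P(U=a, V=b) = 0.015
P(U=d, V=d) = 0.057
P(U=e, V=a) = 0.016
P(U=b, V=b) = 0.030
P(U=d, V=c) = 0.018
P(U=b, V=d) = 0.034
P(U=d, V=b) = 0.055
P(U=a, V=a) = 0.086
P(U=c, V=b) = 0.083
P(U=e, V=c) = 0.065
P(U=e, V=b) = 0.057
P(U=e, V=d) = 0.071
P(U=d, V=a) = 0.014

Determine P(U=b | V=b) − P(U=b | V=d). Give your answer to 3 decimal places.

P(V=b) = 0.015 + 0.030 + 0.083 + 0.055 + 0.057 = 0.240; P(U=b | V=b) = 0.030/0.240 = 0.1250.
P(V=d) = 0.045 + 0.034 + 0.042 + 0.057 + 0.071 = 0.249; P(U=b | V=d) = 0.034/0.249 = 0.1365.
Difference = -0.012.

-0.012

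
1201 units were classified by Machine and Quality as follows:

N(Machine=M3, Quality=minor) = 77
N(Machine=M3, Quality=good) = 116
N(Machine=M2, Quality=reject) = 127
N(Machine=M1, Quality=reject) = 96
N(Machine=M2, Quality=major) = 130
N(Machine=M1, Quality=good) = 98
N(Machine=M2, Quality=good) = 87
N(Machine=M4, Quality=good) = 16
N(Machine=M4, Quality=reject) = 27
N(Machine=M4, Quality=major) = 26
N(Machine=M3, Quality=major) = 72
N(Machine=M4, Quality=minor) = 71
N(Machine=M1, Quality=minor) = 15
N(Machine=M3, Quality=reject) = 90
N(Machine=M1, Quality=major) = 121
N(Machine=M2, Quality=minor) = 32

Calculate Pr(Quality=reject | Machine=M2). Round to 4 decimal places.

Total with Machine=M2: 87 + 32 + 130 + 127 = 376.
P(Quality=reject | Machine=M2) = 127/376 = 0.3378.

0.3378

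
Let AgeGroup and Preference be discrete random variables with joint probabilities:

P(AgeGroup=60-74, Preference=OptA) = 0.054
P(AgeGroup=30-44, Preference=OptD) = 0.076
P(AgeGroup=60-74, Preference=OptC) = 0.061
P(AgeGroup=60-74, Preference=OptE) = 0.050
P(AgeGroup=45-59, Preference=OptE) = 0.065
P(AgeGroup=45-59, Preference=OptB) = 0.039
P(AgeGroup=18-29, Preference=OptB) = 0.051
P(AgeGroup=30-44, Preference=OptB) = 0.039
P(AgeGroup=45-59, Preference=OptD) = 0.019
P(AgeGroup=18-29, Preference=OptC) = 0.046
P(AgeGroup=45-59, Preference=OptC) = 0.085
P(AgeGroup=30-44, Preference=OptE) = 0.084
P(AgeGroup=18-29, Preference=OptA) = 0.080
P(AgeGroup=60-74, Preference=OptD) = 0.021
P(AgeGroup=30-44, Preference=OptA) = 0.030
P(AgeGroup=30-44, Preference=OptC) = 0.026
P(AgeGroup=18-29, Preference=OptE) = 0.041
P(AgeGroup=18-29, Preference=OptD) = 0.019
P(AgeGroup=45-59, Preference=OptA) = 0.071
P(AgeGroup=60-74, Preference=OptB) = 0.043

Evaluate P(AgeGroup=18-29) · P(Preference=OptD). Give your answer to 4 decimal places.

P(AgeGroup=18-29) = 0.080 + 0.051 + 0.046 + 0.019 + 0.041 = 0.237.
P(Preference=OptD) = 0.019 + 0.076 + 0.019 + 0.021 = 0.135.
Product: 0.237 × 0.135 = 0.0320.

0.0320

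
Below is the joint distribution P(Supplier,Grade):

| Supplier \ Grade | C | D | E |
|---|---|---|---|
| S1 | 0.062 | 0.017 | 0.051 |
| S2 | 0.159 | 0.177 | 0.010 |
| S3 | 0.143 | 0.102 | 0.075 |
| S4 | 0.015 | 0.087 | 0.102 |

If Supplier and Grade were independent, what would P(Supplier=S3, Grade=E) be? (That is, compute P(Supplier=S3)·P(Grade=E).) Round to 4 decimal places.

0.0762

P(Supplier=S3) = 0.143 + 0.102 + 0.075 = 0.320.
P(Grade=E) = 0.051 + 0.010 + 0.075 + 0.102 = 0.238.
Product: 0.320 × 0.238 = 0.0762.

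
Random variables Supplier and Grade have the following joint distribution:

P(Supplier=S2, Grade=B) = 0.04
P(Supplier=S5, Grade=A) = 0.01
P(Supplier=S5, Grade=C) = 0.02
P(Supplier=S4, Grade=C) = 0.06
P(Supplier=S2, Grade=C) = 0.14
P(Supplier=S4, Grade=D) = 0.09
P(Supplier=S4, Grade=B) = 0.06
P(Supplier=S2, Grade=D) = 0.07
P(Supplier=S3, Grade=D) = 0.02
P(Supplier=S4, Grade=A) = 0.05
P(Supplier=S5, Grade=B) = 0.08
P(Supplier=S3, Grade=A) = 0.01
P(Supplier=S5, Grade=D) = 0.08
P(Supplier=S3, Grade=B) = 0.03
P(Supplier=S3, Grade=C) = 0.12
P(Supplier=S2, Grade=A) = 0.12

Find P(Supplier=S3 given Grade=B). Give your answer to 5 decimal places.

0.14286

P(Grade=B) = 0.04 + 0.03 + 0.06 + 0.08 = 0.21.
P(Supplier=S3 | Grade=B) = 0.03/0.21 = 0.14286.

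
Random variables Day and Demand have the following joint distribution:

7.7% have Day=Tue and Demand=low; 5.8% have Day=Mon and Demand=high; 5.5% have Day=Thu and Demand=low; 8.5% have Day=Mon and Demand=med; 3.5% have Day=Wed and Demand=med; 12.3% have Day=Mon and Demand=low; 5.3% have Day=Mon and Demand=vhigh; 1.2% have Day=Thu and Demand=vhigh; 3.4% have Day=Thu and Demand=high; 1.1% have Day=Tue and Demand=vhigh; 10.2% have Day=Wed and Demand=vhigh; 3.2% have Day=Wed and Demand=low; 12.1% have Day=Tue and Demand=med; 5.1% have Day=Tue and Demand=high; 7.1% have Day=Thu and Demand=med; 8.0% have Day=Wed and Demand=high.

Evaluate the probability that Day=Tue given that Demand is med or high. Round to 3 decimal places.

0.321

P(Demand=med) = 0.085 + 0.121 + 0.035 + 0.071 = 0.312.
P(Demand=high) = 0.058 + 0.051 + 0.080 + 0.034 = 0.223.
P(Demand ∈ {med, high}) = 0.312 + 0.223 = 0.535; P(Day=Tue, Demand ∈ {med, high}) = 0.121 + 0.051 = 0.172.
P(Day=Tue | Demand ∈ {med, high}) = 0.172/0.535 = 0.321.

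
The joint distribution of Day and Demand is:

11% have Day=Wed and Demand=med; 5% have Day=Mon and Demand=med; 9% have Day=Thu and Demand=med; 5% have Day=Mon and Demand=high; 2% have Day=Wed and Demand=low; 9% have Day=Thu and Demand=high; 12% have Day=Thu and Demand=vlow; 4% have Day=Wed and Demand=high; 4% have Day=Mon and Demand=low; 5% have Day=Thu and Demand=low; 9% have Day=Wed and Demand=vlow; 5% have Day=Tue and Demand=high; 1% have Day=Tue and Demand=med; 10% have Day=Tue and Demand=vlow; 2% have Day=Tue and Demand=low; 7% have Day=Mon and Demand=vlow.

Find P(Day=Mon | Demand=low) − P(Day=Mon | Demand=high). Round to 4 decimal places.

0.0903

P(Demand=low) = 0.04 + 0.02 + 0.02 + 0.05 = 0.13; P(Day=Mon | Demand=low) = 0.04/0.13 = 0.30769.
P(Demand=high) = 0.05 + 0.05 + 0.04 + 0.09 = 0.23; P(Day=Mon | Demand=high) = 0.05/0.23 = 0.21739.
Difference = 0.0903.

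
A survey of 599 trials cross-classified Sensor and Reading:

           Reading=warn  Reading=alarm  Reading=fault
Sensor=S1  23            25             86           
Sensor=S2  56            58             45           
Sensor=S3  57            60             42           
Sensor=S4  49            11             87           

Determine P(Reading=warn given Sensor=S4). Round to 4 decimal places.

0.3333

Total with Sensor=S4: 49 + 11 + 87 = 147.
P(Reading=warn | Sensor=S4) = 49/147 = 0.3333.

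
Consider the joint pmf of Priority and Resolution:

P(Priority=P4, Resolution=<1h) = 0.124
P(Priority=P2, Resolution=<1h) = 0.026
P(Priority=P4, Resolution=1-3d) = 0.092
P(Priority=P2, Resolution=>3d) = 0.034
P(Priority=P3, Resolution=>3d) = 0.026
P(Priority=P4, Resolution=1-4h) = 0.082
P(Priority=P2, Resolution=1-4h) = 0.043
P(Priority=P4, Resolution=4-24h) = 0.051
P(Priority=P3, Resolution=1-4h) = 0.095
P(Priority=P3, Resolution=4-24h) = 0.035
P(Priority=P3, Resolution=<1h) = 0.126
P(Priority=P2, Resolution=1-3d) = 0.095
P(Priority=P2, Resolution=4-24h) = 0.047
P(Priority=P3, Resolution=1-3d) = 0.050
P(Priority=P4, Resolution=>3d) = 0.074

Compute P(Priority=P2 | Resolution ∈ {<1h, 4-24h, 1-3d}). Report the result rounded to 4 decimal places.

P(Resolution=<1h) = 0.026 + 0.126 + 0.124 = 0.276.
P(Resolution=4-24h) = 0.047 + 0.035 + 0.051 = 0.133.
P(Resolution=1-3d) = 0.095 + 0.050 + 0.092 = 0.237.
P(Resolution ∈ {<1h, 4-24h, 1-3d}) = 0.276 + 0.133 + 0.237 = 0.646; P(Priority=P2, Resolution ∈ {<1h, 4-24h, 1-3d}) = 0.026 + 0.047 + 0.095 = 0.168.
P(Priority=P2 | Resolution ∈ {<1h, 4-24h, 1-3d}) = 0.168/0.646 = 0.2601.

0.2601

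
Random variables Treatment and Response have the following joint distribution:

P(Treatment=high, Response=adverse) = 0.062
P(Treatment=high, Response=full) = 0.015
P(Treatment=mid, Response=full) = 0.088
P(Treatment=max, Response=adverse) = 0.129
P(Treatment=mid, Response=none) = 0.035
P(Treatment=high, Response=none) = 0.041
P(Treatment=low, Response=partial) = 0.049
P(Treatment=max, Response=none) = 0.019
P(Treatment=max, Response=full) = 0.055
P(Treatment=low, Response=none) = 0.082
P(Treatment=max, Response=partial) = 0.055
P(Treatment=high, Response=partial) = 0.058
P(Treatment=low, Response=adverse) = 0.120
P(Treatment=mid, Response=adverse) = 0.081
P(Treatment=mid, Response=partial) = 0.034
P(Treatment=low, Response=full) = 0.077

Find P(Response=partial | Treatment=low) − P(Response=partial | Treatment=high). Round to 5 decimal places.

P(Treatment=low) = 0.082 + 0.049 + 0.077 + 0.120 = 0.328; P(Response=partial | Treatment=low) = 0.049/0.328 = 0.149390.
P(Treatment=high) = 0.041 + 0.058 + 0.015 + 0.062 = 0.176; P(Response=partial | Treatment=high) = 0.058/0.176 = 0.329545.
Difference = -0.18016.

-0.18016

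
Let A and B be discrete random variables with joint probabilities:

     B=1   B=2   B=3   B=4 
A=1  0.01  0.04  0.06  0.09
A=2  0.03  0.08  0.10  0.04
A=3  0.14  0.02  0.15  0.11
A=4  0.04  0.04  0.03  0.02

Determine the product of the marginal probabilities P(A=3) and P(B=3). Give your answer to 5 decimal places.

P(A=3) = 0.14 + 0.02 + 0.15 + 0.11 = 0.42.
P(B=3) = 0.06 + 0.10 + 0.15 + 0.03 = 0.34.
Product: 0.42 × 0.34 = 0.14280.

0.14280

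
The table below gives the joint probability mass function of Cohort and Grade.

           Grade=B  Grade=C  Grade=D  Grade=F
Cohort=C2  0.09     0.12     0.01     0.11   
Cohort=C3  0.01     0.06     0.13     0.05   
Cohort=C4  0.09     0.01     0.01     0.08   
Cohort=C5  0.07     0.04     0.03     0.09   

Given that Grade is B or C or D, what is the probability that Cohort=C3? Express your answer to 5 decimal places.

P(Grade=B) = 0.09 + 0.01 + 0.09 + 0.07 = 0.26.
P(Grade=C) = 0.12 + 0.06 + 0.01 + 0.04 = 0.23.
P(Grade=D) = 0.01 + 0.13 + 0.01 + 0.03 = 0.18.
P(Grade ∈ {B, C, D}) = 0.26 + 0.23 + 0.18 = 0.67; P(Cohort=C3, Grade ∈ {B, C, D}) = 0.01 + 0.06 + 0.13 = 0.20.
P(Cohort=C3 | Grade ∈ {B, C, D}) = 0.20/0.67 = 0.29851.

0.29851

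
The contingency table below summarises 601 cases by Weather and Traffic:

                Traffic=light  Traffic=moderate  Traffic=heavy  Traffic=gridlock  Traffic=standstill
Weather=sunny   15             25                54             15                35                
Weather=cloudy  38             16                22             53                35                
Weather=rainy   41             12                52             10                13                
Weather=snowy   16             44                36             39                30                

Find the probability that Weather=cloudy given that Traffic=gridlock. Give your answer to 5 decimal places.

0.45299

Total with Traffic=gridlock: 15 + 53 + 10 + 39 = 117.
P(Weather=cloudy | Traffic=gridlock) = 53/117 = 0.45299.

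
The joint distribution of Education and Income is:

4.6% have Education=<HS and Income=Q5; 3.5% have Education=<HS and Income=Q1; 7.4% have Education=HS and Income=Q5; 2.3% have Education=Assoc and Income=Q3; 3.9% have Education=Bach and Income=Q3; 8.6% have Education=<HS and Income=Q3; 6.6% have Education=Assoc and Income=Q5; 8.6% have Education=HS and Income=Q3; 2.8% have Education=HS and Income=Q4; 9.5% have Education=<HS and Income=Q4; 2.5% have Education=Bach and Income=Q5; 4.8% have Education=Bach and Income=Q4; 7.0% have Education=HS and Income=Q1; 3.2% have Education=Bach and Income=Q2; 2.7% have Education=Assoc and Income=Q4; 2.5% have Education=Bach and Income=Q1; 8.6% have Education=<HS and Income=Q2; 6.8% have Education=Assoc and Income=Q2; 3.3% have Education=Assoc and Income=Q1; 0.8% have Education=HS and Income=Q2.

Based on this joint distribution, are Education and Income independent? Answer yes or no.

P(Education=HS) = 0.266 and P(Income=Q2) = 0.194, so their product is 0.05160, but P(Education=HS, Income=Q2) = 0.008. Since these differ, Education and Income are not independent.

no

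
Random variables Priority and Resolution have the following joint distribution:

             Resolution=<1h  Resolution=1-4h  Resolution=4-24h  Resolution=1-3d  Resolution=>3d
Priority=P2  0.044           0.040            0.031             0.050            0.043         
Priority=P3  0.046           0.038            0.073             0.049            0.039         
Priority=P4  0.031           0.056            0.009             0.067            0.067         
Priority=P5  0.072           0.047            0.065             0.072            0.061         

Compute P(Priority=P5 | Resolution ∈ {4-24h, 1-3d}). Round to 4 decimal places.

P(Resolution=4-24h) = 0.031 + 0.073 + 0.009 + 0.065 = 0.178.
P(Resolution=1-3d) = 0.050 + 0.049 + 0.067 + 0.072 = 0.238.
P(Resolution ∈ {4-24h, 1-3d}) = 0.178 + 0.238 = 0.416; P(Priority=P5, Resolution ∈ {4-24h, 1-3d}) = 0.065 + 0.072 = 0.137.
P(Priority=P5 | Resolution ∈ {4-24h, 1-3d}) = 0.137/0.416 = 0.3293.

0.3293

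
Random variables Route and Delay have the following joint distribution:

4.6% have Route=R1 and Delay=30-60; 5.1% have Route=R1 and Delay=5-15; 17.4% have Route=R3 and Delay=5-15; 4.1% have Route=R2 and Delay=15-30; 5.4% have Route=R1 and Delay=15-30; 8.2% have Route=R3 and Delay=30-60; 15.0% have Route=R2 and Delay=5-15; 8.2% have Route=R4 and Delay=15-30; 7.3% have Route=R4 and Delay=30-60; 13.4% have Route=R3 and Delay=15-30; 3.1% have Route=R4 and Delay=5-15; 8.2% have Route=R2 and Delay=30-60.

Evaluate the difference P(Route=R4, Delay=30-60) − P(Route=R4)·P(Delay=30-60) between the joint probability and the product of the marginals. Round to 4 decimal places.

0.0204

P(Route=R4) = 0.031 + 0.082 + 0.073 = 0.186.
P(Delay=30-60) = 0.046 + 0.082 + 0.082 + 0.073 = 0.283.
P(Route=R4, Delay=30-60) − P(Route=R4)P(Delay=30-60) = 0.073 − 0.186×0.283 = 0.0204.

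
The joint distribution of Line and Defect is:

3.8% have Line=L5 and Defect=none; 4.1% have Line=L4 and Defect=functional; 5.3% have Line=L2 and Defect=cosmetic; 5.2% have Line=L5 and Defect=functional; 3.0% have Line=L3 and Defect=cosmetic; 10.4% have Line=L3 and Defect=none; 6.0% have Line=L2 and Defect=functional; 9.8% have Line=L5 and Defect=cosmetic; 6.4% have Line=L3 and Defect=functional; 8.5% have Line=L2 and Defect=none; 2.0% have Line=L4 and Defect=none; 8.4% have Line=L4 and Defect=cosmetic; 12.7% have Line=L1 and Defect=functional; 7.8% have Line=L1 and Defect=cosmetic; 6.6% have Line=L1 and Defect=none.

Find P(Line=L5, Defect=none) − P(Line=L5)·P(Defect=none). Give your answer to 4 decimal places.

P(Line=L5) = 0.038 + 0.098 + 0.052 = 0.188.
P(Defect=none) = 0.066 + 0.085 + 0.104 + 0.020 + 0.038 = 0.313.
P(Line=L5, Defect=none) − P(Line=L5)P(Defect=none) = 0.038 − 0.188×0.313 = -0.0208.

-0.0208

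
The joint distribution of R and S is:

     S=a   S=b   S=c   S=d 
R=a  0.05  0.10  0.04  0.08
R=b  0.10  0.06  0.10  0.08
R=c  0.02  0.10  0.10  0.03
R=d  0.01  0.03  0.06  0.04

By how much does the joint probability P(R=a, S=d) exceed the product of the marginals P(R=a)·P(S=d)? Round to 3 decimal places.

0.018

P(R=a) = 0.05 + 0.10 + 0.04 + 0.08 = 0.27.
P(S=d) = 0.08 + 0.08 + 0.03 + 0.04 = 0.23.
P(R=a, S=d) − P(R=a)P(S=d) = 0.08 − 0.27×0.23 = 0.018.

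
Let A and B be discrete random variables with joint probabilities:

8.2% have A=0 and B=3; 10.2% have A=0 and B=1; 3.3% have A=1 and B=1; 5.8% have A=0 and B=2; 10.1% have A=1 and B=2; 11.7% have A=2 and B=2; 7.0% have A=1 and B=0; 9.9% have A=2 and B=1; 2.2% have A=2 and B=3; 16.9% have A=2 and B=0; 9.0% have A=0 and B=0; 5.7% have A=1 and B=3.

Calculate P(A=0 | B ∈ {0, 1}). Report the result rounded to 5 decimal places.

0.34103

P(B=0) = 0.090 + 0.070 + 0.169 = 0.329.
P(B=1) = 0.102 + 0.033 + 0.099 = 0.234.
P(B ∈ {0, 1}) = 0.329 + 0.234 = 0.563; P(A=0, B ∈ {0, 1}) = 0.090 + 0.102 = 0.192.
P(A=0 | B ∈ {0, 1}) = 0.192/0.563 = 0.34103.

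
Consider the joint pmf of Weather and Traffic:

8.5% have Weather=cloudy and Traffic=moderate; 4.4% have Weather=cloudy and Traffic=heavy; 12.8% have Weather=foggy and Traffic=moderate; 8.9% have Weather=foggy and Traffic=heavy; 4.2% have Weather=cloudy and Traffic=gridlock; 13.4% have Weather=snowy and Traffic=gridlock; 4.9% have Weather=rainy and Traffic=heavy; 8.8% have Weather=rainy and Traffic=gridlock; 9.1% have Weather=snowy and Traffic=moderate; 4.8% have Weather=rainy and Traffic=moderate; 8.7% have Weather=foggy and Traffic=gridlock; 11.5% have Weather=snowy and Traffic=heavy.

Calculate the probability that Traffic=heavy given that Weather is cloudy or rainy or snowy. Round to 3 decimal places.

0.299

P(Weather=cloudy) = 0.085 + 0.044 + 0.042 = 0.171.
P(Weather=rainy) = 0.048 + 0.049 + 0.088 = 0.185.
P(Weather=snowy) = 0.091 + 0.115 + 0.134 = 0.340.
P(Weather ∈ {cloudy, rainy, snowy}) = 0.171 + 0.185 + 0.340 = 0.696; P(Traffic=heavy, Weather ∈ {cloudy, rainy, snowy}) = 0.044 + 0.049 + 0.115 = 0.208.
P(Traffic=heavy | Weather ∈ {cloudy, rainy, snowy}) = 0.208/0.696 = 0.299.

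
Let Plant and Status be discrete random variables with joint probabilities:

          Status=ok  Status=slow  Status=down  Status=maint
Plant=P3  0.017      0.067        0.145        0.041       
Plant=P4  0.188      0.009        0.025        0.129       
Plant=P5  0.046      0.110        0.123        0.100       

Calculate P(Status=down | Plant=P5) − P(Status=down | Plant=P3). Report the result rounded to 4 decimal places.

-0.2125

P(Plant=P5) = 0.046 + 0.110 + 0.123 + 0.100 = 0.379; P(Status=down | Plant=P5) = 0.123/0.379 = 0.32454.
P(Plant=P3) = 0.017 + 0.067 + 0.145 + 0.041 = 0.270; P(Status=down | Plant=P3) = 0.145/0.270 = 0.53704.
Difference = -0.2125.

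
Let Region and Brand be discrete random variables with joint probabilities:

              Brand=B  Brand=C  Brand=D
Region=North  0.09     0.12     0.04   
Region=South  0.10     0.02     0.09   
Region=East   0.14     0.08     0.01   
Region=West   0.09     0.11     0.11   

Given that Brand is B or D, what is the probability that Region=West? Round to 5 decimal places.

P(Brand=B) = 0.09 + 0.10 + 0.14 + 0.09 = 0.42.
P(Brand=D) = 0.04 + 0.09 + 0.01 + 0.11 = 0.25.
P(Brand ∈ {B, D}) = 0.42 + 0.25 = 0.67; P(Region=West, Brand ∈ {B, D}) = 0.09 + 0.11 = 0.20.
P(Region=West | Brand ∈ {B, D}) = 0.20/0.67 = 0.29851.

0.29851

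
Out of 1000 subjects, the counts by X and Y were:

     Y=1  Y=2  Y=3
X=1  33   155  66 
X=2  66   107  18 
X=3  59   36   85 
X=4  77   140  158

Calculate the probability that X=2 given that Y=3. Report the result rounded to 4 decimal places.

Total with Y=3: 66 + 18 + 85 + 158 = 327.
P(X=2 | Y=3) = 18/327 = 0.0550.

0.0550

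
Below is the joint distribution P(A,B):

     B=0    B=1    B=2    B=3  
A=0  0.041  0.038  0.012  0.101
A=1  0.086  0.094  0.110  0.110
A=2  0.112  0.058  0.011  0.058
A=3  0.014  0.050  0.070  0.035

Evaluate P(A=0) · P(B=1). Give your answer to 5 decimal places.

P(A=0) = 0.041 + 0.038 + 0.012 + 0.101 = 0.192.
P(B=1) = 0.038 + 0.094 + 0.058 + 0.050 = 0.240.
Product: 0.192 × 0.240 = 0.04608.

0.04608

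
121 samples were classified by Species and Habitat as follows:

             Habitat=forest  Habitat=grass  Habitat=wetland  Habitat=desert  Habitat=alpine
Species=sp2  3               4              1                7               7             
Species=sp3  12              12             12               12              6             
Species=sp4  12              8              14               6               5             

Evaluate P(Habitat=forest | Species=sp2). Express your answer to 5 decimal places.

0.13636

Total with Species=sp2: 3 + 4 + 1 + 7 + 7 = 22.
P(Habitat=forest | Species=sp2) = 3/22 = 0.13636.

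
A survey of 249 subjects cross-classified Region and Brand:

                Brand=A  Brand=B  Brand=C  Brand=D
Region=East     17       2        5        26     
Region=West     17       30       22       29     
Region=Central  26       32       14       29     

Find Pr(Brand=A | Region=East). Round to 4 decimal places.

0.3400

Total with Region=East: 17 + 2 + 5 + 26 = 50.
P(Brand=A | Region=East) = 17/50 = 0.3400.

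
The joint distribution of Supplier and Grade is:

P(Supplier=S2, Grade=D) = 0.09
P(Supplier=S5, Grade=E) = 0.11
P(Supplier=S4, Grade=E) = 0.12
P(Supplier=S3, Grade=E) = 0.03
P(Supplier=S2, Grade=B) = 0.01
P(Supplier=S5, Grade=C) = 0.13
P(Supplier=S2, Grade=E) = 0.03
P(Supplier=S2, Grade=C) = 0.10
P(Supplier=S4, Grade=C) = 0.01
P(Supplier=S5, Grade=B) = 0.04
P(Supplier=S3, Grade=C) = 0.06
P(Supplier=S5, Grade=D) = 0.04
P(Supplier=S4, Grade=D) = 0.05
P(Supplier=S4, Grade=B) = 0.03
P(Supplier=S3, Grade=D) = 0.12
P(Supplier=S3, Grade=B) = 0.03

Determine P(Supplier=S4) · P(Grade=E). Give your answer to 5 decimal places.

P(Supplier=S4) = 0.03 + 0.01 + 0.05 + 0.12 = 0.21.
P(Grade=E) = 0.03 + 0.03 + 0.12 + 0.11 = 0.29.
Product: 0.21 × 0.29 = 0.06090.

0.06090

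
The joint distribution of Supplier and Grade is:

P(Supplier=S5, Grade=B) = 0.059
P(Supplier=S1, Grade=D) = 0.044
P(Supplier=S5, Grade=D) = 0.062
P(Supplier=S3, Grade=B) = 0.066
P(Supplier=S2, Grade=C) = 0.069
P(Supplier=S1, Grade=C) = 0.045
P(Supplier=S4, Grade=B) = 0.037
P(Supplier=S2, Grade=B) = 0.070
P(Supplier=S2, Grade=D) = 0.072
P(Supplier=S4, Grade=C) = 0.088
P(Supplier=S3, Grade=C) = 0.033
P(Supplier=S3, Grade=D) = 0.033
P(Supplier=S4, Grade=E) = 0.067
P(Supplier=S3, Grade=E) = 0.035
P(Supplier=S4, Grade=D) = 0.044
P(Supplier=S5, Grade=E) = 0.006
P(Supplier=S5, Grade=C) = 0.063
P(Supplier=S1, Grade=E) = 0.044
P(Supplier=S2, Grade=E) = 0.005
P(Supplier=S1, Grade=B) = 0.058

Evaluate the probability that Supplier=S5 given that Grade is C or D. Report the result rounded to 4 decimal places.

P(Grade=C) = 0.045 + 0.069 + 0.033 + 0.088 + 0.063 = 0.298.
P(Grade=D) = 0.044 + 0.072 + 0.033 + 0.044 + 0.062 = 0.255.
P(Grade ∈ {C, D}) = 0.298 + 0.255 = 0.553; P(Supplier=S5, Grade ∈ {C, D}) = 0.063 + 0.062 = 0.125.
P(Supplier=S5 | Grade ∈ {C, D}) = 0.125/0.553 = 0.2260.

0.2260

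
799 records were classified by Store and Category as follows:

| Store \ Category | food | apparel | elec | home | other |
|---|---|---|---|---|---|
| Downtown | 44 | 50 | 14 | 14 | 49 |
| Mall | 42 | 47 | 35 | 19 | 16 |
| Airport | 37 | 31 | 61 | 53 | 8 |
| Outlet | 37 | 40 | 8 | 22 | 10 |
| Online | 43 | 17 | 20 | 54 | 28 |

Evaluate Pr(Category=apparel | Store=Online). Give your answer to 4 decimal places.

Total with Store=Online: 43 + 17 + 20 + 54 + 28 = 162.
P(Category=apparel | Store=Online) = 17/162 = 0.1049.

0.1049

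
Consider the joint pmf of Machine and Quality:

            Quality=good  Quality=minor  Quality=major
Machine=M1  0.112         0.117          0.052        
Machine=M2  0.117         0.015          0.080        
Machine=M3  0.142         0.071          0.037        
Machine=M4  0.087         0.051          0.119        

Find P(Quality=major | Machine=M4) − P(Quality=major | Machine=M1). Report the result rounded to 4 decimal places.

0.2780

P(Machine=M4) = 0.087 + 0.051 + 0.119 = 0.257; P(Quality=major | Machine=M4) = 0.119/0.257 = 0.46304.
P(Machine=M1) = 0.112 + 0.117 + 0.052 = 0.281; P(Quality=major | Machine=M1) = 0.052/0.281 = 0.18505.
Difference = 0.2780.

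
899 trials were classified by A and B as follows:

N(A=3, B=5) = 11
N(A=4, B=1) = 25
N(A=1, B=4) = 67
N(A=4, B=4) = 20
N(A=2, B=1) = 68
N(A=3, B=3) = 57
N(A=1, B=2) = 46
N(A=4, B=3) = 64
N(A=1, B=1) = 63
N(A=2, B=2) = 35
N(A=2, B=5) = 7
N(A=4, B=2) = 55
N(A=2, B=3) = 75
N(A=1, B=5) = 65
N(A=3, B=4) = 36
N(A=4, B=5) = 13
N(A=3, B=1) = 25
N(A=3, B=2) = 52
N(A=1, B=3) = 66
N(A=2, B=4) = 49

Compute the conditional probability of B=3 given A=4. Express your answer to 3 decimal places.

0.362

Total with A=4: 25 + 55 + 64 + 20 + 13 = 177.
P(B=3 | A=4) = 64/177 = 0.362.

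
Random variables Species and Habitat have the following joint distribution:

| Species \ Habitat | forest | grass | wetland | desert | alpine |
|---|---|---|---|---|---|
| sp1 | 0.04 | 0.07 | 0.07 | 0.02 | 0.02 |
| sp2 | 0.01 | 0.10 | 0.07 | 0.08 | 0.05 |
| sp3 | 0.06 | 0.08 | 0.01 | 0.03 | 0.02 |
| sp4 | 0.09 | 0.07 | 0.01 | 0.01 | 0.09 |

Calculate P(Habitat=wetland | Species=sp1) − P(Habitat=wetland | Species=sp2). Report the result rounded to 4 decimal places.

0.0924

P(Species=sp1) = 0.04 + 0.07 + 0.07 + 0.02 + 0.02 = 0.22; P(Habitat=wetland | Species=sp1) = 0.07/0.22 = 0.31818.
P(Species=sp2) = 0.01 + 0.10 + 0.07 + 0.08 + 0.05 = 0.31; P(Habitat=wetland | Species=sp2) = 0.07/0.31 = 0.22581.
Difference = 0.0924.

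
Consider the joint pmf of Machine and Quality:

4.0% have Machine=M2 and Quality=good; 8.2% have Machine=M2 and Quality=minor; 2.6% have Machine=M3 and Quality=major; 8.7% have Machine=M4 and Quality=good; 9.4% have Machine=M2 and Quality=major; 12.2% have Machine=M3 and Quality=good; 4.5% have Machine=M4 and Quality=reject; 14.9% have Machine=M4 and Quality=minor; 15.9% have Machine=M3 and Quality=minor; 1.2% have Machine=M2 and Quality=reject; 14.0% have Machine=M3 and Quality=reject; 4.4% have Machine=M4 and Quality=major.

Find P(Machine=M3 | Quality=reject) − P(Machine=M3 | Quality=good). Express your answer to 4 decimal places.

0.2207

P(Quality=reject) = 0.012 + 0.140 + 0.045 = 0.197; P(Machine=M3 | Quality=reject) = 0.140/0.197 = 0.71066.
P(Quality=good) = 0.040 + 0.122 + 0.087 = 0.249; P(Machine=M3 | Quality=good) = 0.122/0.249 = 0.48996.
Difference = 0.2207.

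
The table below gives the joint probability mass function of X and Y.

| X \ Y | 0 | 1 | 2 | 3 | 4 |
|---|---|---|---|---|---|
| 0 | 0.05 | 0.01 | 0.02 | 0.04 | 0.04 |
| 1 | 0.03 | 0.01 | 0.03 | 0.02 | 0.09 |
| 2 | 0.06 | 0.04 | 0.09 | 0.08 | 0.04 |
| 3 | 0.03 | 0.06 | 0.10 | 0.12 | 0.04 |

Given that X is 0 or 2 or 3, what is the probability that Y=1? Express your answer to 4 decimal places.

0.1341

P(X=0) = 0.05 + 0.01 + 0.02 + 0.04 + 0.04 = 0.16.
P(X=2) = 0.06 + 0.04 + 0.09 + 0.08 + 0.04 = 0.31.
P(X=3) = 0.03 + 0.06 + 0.10 + 0.12 + 0.04 = 0.35.
P(X ∈ {0, 2, 3}) = 0.16 + 0.31 + 0.35 = 0.82; P(Y=1, X ∈ {0, 2, 3}) = 0.01 + 0.04 + 0.06 = 0.11.
P(Y=1 | X ∈ {0, 2, 3}) = 0.11/0.82 = 0.1341.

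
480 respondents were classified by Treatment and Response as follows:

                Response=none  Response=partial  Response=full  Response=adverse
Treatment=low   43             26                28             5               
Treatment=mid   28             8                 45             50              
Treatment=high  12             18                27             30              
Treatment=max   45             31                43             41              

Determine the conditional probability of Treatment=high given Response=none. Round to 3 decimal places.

0.094

Total with Response=none: 43 + 28 + 12 + 45 = 128.
P(Treatment=high | Response=none) = 12/128 = 0.094.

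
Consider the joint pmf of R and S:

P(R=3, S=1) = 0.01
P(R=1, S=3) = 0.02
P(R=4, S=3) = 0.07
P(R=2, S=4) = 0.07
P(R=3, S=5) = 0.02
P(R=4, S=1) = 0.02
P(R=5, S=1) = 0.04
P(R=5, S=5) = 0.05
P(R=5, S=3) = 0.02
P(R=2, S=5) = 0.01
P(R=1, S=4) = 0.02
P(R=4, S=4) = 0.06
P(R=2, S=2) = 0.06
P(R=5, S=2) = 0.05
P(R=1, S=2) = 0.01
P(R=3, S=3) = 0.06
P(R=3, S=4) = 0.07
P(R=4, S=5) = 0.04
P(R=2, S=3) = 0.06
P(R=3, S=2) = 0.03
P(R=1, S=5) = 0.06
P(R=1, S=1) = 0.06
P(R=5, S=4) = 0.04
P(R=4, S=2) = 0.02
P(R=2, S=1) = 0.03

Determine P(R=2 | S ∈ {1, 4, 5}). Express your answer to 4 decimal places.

0.1833

P(S=1) = 0.06 + 0.03 + 0.01 + 0.02 + 0.04 = 0.16.
P(S=4) = 0.02 + 0.07 + 0.07 + 0.06 + 0.04 = 0.26.
P(S=5) = 0.06 + 0.01 + 0.02 + 0.04 + 0.05 = 0.18.
P(S ∈ {1, 4, 5}) = 0.16 + 0.26 + 0.18 = 0.60; P(R=2, S ∈ {1, 4, 5}) = 0.03 + 0.07 + 0.01 = 0.11.
P(R=2 | S ∈ {1, 4, 5}) = 0.11/0.60 = 0.1833.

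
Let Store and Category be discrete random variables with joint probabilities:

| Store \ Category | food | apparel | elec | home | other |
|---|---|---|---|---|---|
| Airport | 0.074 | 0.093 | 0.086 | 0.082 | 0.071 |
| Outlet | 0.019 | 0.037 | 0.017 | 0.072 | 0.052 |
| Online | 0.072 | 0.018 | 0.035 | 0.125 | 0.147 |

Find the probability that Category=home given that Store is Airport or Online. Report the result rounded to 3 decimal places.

0.258

P(Store=Airport) = 0.074 + 0.093 + 0.086 + 0.082 + 0.071 = 0.406.
P(Store=Online) = 0.072 + 0.018 + 0.035 + 0.125 + 0.147 = 0.397.
P(Store ∈ {Airport, Online}) = 0.406 + 0.397 = 0.803; P(Category=home, Store ∈ {Airport, Online}) = 0.082 + 0.125 = 0.207.
P(Category=home | Store ∈ {Airport, Online}) = 0.207/0.803 = 0.258.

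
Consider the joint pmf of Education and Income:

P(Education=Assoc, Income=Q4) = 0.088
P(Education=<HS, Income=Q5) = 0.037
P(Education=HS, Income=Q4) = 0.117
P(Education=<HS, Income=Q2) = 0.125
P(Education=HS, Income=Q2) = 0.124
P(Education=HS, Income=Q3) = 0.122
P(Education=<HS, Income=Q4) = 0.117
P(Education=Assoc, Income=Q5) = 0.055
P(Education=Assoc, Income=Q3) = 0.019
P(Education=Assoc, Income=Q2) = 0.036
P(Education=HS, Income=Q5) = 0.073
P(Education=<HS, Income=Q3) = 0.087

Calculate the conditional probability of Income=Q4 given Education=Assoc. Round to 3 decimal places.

0.444

P(Education=Assoc) = 0.036 + 0.019 + 0.088 + 0.055 = 0.198.
P(Income=Q4 | Education=Assoc) = 0.088/0.198 = 0.444.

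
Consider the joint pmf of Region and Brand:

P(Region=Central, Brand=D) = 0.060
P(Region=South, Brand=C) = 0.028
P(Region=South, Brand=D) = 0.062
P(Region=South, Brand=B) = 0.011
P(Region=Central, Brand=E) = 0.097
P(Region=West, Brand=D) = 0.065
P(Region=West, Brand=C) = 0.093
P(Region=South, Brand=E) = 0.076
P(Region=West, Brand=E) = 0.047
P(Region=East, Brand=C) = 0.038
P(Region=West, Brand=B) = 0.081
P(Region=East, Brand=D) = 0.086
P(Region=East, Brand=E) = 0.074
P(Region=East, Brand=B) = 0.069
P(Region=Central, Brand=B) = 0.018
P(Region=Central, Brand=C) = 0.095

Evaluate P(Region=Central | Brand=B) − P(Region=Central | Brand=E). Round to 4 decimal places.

-0.2294

P(Brand=B) = 0.011 + 0.069 + 0.081 + 0.018 = 0.179; P(Region=Central | Brand=B) = 0.018/0.179 = 0.10056.
P(Brand=E) = 0.076 + 0.074 + 0.047 + 0.097 = 0.294; P(Region=Central | Brand=E) = 0.097/0.294 = 0.32993.
Difference = -0.2294.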